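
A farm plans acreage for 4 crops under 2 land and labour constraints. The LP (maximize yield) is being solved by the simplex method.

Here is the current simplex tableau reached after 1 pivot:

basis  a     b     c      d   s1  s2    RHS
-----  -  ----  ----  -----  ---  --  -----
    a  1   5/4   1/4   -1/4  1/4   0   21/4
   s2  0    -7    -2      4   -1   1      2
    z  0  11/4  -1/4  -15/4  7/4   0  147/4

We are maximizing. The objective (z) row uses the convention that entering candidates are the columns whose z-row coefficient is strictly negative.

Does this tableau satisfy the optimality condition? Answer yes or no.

no

Column c has objective-row coefficient -1/4, which is negative; an improving pivot exists, so not yet optimal.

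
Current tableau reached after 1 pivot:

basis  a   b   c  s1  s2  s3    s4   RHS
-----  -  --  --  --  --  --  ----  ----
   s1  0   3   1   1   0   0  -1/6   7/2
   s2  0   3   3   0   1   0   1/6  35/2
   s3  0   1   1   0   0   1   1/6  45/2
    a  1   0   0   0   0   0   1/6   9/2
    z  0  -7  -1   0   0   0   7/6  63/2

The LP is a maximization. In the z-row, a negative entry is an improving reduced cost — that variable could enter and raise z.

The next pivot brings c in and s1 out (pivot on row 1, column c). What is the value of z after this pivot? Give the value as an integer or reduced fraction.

35

Minimum ratio for c: (7/2)/1 = 7/2.
z changes by −(z-row coeff of c)·ratio = −(-1)·(7/2) = 7/2.
New z = 63/2 + (7/2) = 35.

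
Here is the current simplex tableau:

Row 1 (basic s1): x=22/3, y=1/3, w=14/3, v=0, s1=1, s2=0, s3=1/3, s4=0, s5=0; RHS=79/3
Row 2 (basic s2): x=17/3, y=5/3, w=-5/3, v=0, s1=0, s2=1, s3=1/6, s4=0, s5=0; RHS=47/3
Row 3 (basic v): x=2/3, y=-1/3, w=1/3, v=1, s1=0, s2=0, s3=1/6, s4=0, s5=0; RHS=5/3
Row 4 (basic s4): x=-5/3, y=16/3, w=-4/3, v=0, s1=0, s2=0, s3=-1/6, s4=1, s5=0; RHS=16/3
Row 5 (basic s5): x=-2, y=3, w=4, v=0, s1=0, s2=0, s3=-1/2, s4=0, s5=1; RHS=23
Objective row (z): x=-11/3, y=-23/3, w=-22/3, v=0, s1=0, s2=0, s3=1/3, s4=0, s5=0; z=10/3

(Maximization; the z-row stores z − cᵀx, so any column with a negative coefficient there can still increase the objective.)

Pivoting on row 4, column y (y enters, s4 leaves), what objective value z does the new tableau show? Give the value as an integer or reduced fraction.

11

Minimum ratio for y: (16/3)/(16/3) = 1.
z changes by −(z-row coeff of y)·ratio = −(-23/3)·1 = 23/3.
New z = 10/3 + (23/3) = 11.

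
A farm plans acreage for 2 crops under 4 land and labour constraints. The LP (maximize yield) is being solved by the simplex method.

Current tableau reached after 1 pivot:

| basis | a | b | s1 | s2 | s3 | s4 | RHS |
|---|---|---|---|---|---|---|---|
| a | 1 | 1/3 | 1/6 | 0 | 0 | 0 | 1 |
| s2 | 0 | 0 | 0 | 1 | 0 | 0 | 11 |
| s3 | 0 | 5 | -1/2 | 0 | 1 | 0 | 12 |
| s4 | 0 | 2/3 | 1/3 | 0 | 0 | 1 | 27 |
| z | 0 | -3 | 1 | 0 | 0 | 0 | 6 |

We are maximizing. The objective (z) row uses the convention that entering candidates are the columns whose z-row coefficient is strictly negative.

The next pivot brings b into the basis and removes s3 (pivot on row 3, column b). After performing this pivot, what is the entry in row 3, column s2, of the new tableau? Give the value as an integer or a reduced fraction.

0

Pivot element is row 3, column b: 5.
Normalize row 3: new (row 3, s2) = 0/5 = 0.
Row 3 is the pivot row, so the entry is 0.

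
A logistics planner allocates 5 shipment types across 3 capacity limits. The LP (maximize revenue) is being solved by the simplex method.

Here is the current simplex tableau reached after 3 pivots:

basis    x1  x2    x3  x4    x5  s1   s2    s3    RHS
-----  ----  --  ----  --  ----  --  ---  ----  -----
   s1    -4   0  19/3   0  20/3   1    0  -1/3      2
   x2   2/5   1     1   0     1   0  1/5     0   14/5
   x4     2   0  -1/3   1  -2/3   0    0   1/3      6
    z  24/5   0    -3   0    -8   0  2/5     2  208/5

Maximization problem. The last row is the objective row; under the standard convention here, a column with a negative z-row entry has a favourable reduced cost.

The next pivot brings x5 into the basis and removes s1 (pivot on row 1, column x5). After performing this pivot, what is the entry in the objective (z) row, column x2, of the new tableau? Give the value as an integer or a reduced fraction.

Pivot element is row 1, column x5: 20/3.
Normalize row 1: new (row 1, x2) = 0/(20/3) = 0.
z-row ← z-row − (-8)·(new row 1): 0 − (-8)·0 = 0.

0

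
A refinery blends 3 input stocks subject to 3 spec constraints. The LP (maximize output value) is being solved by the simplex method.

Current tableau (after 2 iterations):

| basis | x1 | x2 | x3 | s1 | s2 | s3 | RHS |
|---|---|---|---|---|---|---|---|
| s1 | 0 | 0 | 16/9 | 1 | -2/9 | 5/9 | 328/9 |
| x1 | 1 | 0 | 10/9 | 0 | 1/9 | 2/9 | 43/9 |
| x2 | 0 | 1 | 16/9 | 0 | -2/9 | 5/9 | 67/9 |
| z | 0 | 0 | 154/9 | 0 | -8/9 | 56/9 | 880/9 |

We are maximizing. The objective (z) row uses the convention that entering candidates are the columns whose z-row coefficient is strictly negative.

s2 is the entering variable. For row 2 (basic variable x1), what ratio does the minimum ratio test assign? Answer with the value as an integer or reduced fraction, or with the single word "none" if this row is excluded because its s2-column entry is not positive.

43

Ratio = RHS / (s2 entry) = (43/9) / (1/9) = 43.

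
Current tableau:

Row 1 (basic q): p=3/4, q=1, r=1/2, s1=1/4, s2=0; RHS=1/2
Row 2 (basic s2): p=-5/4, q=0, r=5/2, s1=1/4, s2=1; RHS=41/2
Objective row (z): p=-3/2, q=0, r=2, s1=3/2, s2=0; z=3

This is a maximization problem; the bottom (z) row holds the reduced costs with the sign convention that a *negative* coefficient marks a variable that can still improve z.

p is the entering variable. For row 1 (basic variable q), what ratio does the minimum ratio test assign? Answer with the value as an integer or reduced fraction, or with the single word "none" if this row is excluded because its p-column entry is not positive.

2/3

Ratio = RHS / (p entry) = (1/2) / (3/4) = 2/3.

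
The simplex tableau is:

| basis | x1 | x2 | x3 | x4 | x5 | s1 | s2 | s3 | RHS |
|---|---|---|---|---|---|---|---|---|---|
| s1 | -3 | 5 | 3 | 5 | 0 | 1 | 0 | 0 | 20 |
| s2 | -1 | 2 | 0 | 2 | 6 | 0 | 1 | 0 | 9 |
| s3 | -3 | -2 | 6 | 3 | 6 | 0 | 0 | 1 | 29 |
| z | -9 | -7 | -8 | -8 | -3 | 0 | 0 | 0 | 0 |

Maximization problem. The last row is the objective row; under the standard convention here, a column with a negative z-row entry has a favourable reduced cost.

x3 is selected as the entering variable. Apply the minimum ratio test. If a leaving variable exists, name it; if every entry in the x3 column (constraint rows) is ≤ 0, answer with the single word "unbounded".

Ratios: row 1 (s1): 20/3 = 20/3; row 2 (s2): entry 0 ≤ 0, skip; row 3 (s3): 29/6 = 29/6.
Minimum ratio is in the s3 row, so s3 leaves.

s3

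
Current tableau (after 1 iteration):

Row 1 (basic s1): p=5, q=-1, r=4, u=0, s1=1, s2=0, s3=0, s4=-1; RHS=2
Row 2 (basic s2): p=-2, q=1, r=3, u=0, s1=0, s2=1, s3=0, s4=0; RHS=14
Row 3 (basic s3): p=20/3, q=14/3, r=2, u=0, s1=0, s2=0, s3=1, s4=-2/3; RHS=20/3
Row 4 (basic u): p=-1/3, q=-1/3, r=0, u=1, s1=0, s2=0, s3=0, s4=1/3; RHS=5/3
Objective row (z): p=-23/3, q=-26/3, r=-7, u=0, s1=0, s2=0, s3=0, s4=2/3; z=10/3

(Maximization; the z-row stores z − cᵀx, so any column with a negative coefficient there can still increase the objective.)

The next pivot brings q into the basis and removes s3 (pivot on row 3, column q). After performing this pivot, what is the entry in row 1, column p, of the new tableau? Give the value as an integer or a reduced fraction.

Pivot element is row 3, column q: 14/3.
Normalize row 3: new (row 3, p) = (20/3)/(14/3) = 10/7.
row 1 ← row 1 − (-1)·(new row 3): 5 − (-1)·(10/7) = 45/7.

45/7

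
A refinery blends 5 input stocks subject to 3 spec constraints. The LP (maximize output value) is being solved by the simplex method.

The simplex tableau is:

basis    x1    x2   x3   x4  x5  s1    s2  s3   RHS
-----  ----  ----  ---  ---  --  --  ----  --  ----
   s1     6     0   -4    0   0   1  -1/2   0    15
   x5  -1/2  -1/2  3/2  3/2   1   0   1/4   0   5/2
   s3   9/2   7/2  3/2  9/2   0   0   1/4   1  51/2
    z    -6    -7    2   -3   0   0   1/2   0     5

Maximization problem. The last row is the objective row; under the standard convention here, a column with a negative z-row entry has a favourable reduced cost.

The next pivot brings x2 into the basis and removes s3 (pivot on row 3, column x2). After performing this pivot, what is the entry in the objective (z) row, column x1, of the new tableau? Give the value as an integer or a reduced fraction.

3

Pivot element is row 3, column x2: 7/2.
Normalize row 3: new (row 3, x1) = (9/2)/(7/2) = 9/7.
z-row ← z-row − (-7)·(new row 3): -6 − (-7)·(9/7) = 3.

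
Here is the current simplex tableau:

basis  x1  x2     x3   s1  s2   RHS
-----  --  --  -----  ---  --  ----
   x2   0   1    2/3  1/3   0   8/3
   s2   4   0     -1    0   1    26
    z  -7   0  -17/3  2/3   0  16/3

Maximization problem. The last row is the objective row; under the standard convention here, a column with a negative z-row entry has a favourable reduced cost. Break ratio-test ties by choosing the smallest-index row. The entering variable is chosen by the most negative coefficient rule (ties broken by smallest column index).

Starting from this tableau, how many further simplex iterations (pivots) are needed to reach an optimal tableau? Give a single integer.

2

pivot: x1 in, s2 out → z = 305/6
pivot: x3 in, x2 out → z = 161/2
No improving column remains; optimal.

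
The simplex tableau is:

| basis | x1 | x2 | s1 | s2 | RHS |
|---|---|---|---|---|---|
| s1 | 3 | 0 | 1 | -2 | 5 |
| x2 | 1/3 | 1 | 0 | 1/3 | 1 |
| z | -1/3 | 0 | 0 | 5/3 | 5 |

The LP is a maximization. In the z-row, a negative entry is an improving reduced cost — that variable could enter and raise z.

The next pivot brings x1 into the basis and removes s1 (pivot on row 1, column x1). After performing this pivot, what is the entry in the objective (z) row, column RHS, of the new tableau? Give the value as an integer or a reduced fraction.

Pivot element is row 1, column x1: 3.
Normalize row 1: new (row 1, RHS) = 5/3 = 5/3.
z-row ← z-row − (-1/3)·(new row 1): 5 − (-1/3)·(5/3) = 50/9.

50/9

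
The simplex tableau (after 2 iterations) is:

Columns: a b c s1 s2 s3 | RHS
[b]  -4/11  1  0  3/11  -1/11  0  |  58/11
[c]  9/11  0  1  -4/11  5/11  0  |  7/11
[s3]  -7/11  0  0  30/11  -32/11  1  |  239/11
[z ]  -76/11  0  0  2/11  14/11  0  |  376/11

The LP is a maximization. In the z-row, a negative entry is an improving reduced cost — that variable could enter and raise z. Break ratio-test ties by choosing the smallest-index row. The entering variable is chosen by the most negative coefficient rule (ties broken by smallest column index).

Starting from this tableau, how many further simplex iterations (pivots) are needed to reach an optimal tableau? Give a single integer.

2

pivot: a in, c out → z = 356/9
pivot: s1 in, s3 out → z = 724/11
No improving column remains; optimal.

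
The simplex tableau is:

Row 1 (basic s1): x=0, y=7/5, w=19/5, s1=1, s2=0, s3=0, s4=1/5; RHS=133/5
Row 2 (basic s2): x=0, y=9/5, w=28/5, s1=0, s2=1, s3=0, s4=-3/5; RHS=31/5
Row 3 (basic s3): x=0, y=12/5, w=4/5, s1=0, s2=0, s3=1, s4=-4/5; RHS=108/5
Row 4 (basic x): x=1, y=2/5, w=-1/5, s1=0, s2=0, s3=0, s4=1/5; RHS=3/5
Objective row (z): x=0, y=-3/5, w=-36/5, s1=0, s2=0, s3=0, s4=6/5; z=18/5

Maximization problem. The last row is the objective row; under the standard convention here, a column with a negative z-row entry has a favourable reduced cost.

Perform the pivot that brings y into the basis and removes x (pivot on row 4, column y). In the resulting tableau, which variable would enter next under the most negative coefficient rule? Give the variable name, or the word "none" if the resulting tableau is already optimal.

Pivot element 2/5. New z-row = old z-row − (-3/5)·(row 4/(2/5)).
Updated z-row coefficients: x: 3/2, y: 0, w: -15/2, s1: 0, s2: 0, s3: 0, s4: 3/2.
The most negative is -15/2 in column w, so w would enter next.

w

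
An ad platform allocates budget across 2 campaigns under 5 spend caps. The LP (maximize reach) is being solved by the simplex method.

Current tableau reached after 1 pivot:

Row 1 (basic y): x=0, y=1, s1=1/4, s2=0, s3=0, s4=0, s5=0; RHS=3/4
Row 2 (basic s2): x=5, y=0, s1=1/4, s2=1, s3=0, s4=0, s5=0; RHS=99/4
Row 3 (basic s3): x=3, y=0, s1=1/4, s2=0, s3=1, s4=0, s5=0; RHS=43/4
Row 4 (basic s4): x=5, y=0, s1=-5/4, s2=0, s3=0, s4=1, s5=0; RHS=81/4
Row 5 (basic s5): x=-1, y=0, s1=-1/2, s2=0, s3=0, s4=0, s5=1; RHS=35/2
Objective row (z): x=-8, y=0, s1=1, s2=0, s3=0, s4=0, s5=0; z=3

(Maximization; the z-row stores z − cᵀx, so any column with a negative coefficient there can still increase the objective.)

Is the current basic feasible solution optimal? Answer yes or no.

Column x has objective-row coefficient -8, which is negative; an improving pivot exists, so not yet optimal.

no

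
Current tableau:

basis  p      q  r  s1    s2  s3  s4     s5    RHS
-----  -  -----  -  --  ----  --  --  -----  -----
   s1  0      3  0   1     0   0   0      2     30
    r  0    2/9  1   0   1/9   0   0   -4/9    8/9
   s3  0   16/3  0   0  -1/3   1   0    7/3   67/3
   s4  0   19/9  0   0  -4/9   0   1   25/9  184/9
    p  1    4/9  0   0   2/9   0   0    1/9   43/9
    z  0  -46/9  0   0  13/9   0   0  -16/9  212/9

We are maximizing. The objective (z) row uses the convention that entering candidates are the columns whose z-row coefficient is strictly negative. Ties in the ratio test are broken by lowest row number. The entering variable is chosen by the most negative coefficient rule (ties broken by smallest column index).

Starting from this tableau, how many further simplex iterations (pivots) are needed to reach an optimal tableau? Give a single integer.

pivot: q in, r out → z = 44
pivot: s5 in, s3 out → z = 584/13
No improving column remains; optimal.

2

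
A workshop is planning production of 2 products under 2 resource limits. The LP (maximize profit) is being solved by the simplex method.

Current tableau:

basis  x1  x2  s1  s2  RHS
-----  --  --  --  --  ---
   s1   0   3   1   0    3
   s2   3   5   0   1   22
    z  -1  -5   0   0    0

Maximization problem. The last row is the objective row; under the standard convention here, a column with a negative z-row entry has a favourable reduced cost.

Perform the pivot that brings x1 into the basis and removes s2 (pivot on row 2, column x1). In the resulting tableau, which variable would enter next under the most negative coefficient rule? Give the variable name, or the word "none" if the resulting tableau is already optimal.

Pivot element 3. New z-row = old z-row − (-1)·(row 2/3).
Updated z-row coefficients: x1: 0, x2: -10/3, s1: 0, s2: 1/3.
The most negative is -10/3 in column x2, so x2 would enter next.

x2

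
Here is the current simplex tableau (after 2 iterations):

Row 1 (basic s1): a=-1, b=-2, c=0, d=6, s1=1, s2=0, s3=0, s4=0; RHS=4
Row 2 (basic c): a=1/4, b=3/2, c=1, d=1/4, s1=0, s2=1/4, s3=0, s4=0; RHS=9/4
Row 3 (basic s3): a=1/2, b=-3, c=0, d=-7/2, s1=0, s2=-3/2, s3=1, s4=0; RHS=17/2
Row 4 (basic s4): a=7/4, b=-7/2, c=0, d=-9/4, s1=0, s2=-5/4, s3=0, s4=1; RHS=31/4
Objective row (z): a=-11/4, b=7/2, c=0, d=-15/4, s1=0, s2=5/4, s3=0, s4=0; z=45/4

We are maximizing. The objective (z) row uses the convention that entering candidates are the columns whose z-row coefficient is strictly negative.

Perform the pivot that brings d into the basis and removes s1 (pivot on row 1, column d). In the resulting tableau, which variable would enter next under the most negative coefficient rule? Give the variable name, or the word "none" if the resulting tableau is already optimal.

Pivot element 6. New z-row = old z-row − (-15/4)·(row 1/6).
Updated z-row coefficients: a: -27/8, b: 9/4, c: 0, d: 0, s1: 5/8, s2: 5/4, s3: 0, s4: 0.
The most negative is -27/8 in column a, so a would enter next.

a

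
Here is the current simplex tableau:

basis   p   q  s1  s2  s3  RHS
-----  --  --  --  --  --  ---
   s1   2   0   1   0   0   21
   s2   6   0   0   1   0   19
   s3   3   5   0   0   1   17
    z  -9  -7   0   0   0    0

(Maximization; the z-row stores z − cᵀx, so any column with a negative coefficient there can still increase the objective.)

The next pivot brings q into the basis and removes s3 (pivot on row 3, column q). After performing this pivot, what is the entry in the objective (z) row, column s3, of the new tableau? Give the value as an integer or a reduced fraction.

Pivot element is row 3, column q: 5.
Normalize row 3: new (row 3, s3) = 1/5 = 1/5.
z-row ← z-row − (-7)·(new row 3): 0 − (-7)·(1/5) = 7/5.

7/5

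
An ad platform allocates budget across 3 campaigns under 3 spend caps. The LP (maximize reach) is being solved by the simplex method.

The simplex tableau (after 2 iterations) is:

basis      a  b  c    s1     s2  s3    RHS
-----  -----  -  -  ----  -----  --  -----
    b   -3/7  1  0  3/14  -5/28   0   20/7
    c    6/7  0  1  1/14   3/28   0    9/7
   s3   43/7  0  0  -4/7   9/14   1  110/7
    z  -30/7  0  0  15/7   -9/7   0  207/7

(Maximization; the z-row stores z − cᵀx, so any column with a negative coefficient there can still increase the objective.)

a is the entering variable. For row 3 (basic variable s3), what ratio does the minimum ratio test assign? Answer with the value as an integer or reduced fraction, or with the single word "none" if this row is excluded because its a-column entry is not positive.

110/43

Ratio = RHS / (a entry) = (110/7) / (43/7) = 110/43.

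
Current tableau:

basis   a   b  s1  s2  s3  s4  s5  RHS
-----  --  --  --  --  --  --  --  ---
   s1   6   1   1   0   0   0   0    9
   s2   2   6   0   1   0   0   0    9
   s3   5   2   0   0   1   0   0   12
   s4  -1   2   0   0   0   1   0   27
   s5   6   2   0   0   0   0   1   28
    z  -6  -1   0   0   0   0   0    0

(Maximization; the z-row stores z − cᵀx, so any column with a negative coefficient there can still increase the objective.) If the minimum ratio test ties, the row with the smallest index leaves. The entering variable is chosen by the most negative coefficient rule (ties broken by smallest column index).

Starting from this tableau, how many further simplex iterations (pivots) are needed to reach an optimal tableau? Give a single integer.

1

pivot: a in, s1 out → z = 9
No improving column remains; optimal.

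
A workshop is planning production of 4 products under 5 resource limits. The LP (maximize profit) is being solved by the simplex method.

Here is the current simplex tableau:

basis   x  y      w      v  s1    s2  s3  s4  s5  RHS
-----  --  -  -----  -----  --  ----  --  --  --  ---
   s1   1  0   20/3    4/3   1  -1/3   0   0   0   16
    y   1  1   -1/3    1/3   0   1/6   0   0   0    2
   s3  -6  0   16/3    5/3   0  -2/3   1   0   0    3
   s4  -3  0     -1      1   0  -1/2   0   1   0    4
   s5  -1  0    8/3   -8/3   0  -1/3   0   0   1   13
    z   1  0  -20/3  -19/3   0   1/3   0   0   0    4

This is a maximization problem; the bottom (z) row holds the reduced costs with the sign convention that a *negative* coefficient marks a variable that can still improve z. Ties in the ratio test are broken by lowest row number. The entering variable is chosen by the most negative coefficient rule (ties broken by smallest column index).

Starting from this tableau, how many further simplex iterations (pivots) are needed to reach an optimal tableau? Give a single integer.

3

pivot: w in, s3 out → z = 31/4
pivot: x in, s1 out → z = 291/17
pivot: v in, y out → z = 1991/67
No improving column remains; optimal.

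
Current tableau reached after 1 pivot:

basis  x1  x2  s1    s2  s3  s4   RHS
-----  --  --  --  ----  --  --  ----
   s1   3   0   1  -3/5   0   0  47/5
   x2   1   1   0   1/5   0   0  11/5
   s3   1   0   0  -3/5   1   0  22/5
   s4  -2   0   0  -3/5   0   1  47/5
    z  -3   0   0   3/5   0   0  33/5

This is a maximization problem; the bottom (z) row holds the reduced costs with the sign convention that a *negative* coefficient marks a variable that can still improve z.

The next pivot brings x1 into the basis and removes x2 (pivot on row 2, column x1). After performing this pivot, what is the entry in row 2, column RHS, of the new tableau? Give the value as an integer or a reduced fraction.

Pivot element is row 2, column x1: 1.
Normalize row 2: new (row 2, RHS) = (11/5)/1 = 11/5.
Row 2 is the pivot row, so the entry is 11/5.

11/5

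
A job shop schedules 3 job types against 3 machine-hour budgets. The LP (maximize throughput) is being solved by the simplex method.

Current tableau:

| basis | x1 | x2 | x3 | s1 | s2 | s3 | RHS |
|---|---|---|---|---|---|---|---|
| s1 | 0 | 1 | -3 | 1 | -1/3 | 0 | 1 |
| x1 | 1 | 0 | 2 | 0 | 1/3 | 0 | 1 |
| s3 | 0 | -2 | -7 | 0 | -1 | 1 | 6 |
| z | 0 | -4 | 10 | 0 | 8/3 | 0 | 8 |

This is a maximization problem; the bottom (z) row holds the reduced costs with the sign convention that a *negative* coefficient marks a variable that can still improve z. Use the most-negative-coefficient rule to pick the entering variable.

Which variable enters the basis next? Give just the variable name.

Objective-row coefficients: x1: 0, x2: -4, x3: 10, s1: 0, s2: 8/3, s3: 0.
The most negative is -4 in column x2, so x2 enters.

x2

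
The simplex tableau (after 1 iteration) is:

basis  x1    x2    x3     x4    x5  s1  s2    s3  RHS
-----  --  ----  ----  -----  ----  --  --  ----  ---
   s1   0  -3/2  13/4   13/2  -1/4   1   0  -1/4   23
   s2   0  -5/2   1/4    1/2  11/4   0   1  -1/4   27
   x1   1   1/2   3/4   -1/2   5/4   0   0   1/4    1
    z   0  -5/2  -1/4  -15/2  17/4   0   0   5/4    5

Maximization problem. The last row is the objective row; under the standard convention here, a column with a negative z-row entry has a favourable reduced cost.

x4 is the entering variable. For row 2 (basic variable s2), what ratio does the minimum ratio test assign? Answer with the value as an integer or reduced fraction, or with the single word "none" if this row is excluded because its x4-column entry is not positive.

Ratio = RHS / (x4 entry) = 27 / (1/2) = 54.

54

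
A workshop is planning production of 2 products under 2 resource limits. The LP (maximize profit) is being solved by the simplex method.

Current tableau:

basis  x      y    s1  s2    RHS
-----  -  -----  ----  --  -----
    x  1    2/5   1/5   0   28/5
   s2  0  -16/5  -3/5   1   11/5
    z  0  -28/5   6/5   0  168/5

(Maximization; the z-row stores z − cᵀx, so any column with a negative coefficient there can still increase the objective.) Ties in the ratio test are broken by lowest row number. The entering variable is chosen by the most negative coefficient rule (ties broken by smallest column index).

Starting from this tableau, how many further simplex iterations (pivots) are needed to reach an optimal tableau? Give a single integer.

pivot: y in, x out → z = 112
No improving column remains; optimal.

1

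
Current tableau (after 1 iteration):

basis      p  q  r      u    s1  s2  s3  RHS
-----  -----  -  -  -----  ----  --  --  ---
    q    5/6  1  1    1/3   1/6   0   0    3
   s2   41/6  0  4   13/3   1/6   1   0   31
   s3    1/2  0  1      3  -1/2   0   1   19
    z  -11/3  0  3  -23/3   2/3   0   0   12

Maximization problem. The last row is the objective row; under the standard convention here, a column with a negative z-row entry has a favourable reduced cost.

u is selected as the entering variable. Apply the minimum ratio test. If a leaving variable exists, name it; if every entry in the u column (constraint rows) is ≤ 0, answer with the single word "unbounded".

Ratios: row 1 (q): 3/(1/3) = 9; row 2 (s2): 31/(13/3) = 93/13; row 3 (s3): 19/3 = 19/3.
Minimum ratio is in the s3 row, so s3 leaves.

s3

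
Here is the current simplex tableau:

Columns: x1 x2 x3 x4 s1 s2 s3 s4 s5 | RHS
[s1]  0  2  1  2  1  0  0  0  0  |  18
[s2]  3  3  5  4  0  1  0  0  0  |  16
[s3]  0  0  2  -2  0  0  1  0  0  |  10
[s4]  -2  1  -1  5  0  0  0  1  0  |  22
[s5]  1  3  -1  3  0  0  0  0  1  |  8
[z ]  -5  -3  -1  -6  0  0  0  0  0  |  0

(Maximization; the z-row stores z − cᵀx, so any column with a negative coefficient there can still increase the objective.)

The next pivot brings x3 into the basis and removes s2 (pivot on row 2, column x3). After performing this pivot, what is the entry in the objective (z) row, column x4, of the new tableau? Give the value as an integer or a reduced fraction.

Pivot element is row 2, column x3: 5.
Normalize row 2: new (row 2, x4) = 4/5 = 4/5.
z-row ← z-row − (-1)·(new row 2): -6 − (-1)·(4/5) = -26/5.

-26/5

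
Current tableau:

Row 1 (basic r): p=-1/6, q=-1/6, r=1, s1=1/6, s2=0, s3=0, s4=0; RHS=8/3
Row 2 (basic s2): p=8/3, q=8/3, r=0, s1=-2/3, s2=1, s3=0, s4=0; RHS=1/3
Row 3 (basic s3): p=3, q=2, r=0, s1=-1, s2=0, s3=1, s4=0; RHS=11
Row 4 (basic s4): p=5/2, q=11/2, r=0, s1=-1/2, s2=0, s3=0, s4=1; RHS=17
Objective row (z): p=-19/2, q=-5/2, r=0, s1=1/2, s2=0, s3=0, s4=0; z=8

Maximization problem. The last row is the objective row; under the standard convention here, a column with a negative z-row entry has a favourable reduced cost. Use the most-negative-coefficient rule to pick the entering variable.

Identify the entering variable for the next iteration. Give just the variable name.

p

Objective-row coefficients: p: -19/2, q: -5/2, r: 0, s1: 1/2, s2: 0, s3: 0, s4: 0.
The most negative is -19/2 in column p, so p enters.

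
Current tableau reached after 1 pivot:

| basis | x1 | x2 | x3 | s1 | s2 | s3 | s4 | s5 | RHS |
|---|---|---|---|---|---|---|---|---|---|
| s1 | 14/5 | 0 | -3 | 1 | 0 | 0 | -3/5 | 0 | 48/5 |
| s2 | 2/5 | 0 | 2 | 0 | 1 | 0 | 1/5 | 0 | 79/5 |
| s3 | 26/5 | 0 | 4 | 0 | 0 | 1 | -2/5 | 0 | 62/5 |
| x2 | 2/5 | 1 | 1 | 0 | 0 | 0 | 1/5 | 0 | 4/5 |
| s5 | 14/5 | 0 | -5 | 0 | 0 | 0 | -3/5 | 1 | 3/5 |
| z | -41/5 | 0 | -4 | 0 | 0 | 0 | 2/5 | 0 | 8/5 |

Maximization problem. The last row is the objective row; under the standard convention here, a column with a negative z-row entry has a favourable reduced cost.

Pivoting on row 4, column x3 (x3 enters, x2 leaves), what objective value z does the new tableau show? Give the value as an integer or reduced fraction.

24/5

Minimum ratio for x3: (4/5)/1 = 4/5.
z changes by −(z-row coeff of x3)·ratio = −(-4)·(4/5) = 16/5.
New z = 8/5 + (16/5) = 24/5.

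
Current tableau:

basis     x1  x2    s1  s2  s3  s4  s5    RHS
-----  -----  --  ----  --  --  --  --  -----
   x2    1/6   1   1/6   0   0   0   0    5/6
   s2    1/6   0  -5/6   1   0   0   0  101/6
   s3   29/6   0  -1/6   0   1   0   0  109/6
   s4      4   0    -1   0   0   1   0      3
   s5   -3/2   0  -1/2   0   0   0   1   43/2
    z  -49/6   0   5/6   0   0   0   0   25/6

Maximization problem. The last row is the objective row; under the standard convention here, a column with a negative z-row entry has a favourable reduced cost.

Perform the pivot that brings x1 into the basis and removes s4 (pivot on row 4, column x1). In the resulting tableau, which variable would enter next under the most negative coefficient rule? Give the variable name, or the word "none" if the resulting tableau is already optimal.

Pivot element 4. New z-row = old z-row − (-49/6)·(row 4/4).
Updated z-row coefficients: x1: 0, x2: 0, s1: -29/24, s2: 0, s3: 0, s4: 49/24, s5: 0.
The most negative is -29/24 in column s1, so s1 would enter next.

s1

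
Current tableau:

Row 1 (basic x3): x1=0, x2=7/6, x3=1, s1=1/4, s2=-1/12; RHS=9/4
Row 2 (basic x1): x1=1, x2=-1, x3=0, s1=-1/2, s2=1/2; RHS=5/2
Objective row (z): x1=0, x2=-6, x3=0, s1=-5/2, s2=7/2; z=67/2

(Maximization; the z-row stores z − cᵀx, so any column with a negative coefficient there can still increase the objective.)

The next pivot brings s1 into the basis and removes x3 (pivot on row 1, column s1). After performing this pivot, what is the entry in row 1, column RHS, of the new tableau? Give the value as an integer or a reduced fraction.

9

Pivot element is row 1, column s1: 1/4.
Normalize row 1: new (row 1, RHS) = (9/4)/(1/4) = 9.
Row 1 is the pivot row, so the entry is 9.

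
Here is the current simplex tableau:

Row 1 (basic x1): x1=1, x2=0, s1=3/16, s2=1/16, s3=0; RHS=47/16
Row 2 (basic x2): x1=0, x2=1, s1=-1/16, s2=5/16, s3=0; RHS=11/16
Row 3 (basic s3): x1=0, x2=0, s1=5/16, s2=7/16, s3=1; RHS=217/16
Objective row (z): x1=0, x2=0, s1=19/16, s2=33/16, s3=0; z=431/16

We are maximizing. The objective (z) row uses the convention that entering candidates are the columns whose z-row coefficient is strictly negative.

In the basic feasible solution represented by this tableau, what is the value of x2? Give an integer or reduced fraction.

11/16

x2 is basic (row 2); its value is the RHS of that row: 11/16.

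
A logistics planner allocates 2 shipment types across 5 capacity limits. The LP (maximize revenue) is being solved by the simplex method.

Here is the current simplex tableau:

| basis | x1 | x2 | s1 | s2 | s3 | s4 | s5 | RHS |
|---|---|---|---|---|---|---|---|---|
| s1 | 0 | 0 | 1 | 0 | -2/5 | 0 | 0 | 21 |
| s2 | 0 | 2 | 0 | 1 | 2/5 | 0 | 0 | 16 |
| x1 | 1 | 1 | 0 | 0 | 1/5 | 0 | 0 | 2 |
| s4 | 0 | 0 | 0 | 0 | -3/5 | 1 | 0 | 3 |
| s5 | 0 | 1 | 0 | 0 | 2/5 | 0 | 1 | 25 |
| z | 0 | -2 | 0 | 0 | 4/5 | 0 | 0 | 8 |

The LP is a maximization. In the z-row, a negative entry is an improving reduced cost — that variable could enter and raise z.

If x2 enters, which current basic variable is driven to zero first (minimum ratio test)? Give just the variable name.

x1

Ratios: row 1 (s1): entry 0 ≤ 0, skip; row 2 (s2): 16/2 = 8; row 3 (x1): 2/1 = 2; row 4 (s4): entry 0 ≤ 0, skip; row 5 (s5): 25/1 = 25.
Minimum ratio 2 is in the x1 row, so x1 leaves.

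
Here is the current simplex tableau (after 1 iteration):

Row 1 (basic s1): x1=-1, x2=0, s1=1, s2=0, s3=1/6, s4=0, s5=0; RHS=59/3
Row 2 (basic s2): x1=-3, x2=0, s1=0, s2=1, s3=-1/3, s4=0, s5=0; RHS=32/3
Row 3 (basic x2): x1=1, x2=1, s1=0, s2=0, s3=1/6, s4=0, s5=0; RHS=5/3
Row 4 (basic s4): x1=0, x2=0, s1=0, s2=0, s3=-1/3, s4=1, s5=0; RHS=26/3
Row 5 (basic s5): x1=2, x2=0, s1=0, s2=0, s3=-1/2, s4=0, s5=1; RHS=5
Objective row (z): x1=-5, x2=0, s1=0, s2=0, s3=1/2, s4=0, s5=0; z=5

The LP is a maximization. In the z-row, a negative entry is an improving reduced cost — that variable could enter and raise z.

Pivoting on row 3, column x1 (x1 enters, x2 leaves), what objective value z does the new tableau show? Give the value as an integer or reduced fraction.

40/3

Minimum ratio for x1: (5/3)/1 = 5/3.
z changes by −(z-row coeff of x1)·ratio = −(-5)·(5/3) = 25/3.
New z = 5 + (25/3) = 40/3.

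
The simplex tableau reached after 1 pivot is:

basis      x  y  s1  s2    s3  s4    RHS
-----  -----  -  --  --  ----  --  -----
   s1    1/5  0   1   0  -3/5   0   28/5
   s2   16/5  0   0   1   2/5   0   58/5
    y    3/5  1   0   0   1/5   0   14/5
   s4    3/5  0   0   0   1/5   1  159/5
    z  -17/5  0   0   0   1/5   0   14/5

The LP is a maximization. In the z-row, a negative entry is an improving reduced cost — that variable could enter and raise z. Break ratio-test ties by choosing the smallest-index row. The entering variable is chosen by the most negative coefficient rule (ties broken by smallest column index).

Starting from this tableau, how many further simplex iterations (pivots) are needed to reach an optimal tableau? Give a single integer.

1

pivot: x in, s2 out → z = 121/8
No improving column remains; optimal.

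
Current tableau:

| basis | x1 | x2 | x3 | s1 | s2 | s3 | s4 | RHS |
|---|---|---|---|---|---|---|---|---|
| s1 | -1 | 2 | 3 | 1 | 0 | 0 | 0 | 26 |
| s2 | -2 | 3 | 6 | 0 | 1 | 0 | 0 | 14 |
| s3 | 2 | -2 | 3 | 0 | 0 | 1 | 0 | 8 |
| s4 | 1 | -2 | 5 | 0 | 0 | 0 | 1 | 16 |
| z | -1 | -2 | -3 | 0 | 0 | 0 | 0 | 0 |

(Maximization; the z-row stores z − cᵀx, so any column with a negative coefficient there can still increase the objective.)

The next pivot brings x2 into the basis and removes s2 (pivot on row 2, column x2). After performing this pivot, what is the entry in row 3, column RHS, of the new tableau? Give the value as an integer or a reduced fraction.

Pivot element is row 2, column x2: 3.
Normalize row 2: new (row 2, RHS) = 14/3 = 14/3.
row 3 ← row 3 − (-2)·(new row 2): 8 − (-2)·(14/3) = 52/3.

52/3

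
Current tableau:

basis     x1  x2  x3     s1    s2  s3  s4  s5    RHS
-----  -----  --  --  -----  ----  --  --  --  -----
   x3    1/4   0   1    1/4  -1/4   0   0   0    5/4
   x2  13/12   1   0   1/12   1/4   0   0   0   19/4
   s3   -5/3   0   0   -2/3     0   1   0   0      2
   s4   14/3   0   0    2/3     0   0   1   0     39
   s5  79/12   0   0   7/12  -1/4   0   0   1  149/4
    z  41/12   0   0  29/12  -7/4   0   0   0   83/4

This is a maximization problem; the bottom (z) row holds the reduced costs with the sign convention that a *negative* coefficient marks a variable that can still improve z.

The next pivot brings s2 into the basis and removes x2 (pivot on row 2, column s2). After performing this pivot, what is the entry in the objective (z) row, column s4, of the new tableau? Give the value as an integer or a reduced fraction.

0

Pivot element is row 2, column s2: 1/4.
Normalize row 2: new (row 2, s4) = 0/(1/4) = 0.
z-row ← z-row − (-7/4)·(new row 2): 0 − (-7/4)·0 = 0.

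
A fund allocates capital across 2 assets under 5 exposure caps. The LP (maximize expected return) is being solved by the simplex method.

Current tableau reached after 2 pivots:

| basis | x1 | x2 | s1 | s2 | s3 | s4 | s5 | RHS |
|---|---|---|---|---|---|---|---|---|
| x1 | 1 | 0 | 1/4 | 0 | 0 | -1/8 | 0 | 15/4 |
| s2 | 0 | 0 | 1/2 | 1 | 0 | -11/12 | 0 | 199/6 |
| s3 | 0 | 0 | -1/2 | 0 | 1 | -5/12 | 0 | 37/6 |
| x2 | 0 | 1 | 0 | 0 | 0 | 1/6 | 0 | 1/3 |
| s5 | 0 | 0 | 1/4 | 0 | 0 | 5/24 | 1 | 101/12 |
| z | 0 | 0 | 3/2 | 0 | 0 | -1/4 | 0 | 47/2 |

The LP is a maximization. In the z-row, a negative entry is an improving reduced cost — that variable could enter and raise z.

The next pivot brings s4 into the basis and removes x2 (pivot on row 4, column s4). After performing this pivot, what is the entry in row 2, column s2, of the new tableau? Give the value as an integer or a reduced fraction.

Pivot element is row 4, column s4: 1/6.
Normalize row 4: new (row 4, s2) = 0/(1/6) = 0.
row 2 ← row 2 − (-11/12)·(new row 4): 1 − (-11/12)·0 = 1.

1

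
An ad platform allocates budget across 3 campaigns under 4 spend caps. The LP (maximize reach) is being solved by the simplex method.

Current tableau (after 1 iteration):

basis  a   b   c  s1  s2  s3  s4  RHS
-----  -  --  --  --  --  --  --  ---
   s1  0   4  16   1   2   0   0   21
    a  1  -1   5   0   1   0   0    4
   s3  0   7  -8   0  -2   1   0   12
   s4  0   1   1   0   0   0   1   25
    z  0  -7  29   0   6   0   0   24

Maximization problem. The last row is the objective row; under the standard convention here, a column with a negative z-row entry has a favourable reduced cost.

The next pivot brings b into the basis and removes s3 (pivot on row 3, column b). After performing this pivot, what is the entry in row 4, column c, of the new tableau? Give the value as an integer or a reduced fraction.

15/7

Pivot element is row 3, column b: 7.
Normalize row 3: new (row 3, c) = (-8)/7 = -8/7.
row 4 ← row 4 − 1·(new row 3): 1 − 1·(-8/7) = 15/7.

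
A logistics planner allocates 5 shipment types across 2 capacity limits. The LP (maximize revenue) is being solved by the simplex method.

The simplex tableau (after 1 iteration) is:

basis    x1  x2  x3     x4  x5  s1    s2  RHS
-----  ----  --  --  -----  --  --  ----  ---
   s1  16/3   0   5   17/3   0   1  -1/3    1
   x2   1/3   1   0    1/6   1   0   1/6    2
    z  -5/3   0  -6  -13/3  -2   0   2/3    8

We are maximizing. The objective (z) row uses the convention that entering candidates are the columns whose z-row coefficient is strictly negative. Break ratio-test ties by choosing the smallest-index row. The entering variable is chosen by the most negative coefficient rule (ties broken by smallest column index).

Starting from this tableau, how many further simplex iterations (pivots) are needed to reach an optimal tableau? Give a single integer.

2

pivot: x3 in, s1 out → z = 46/5
pivot: x5 in, x2 out → z = 66/5
No improving column remains; optimal.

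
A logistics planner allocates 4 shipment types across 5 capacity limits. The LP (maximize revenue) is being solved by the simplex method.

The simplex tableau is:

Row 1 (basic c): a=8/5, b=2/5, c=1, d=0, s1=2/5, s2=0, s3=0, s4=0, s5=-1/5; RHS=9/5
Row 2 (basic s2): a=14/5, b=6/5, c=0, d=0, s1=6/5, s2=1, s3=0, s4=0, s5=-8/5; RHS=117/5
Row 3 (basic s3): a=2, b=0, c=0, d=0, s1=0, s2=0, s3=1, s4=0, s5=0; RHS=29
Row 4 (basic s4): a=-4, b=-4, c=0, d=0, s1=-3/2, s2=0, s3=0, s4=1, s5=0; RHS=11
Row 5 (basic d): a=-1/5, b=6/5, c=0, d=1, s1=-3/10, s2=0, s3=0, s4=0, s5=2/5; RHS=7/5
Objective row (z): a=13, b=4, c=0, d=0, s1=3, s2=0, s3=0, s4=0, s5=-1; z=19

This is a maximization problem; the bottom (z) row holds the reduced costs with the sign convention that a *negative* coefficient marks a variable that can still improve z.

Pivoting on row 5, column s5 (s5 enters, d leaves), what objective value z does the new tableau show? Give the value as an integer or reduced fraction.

45/2

Minimum ratio for s5: (7/5)/(2/5) = 7/2.
z changes by −(z-row coeff of s5)·ratio = −(-1)·(7/2) = 7/2.
New z = 19 + (7/2) = 45/2.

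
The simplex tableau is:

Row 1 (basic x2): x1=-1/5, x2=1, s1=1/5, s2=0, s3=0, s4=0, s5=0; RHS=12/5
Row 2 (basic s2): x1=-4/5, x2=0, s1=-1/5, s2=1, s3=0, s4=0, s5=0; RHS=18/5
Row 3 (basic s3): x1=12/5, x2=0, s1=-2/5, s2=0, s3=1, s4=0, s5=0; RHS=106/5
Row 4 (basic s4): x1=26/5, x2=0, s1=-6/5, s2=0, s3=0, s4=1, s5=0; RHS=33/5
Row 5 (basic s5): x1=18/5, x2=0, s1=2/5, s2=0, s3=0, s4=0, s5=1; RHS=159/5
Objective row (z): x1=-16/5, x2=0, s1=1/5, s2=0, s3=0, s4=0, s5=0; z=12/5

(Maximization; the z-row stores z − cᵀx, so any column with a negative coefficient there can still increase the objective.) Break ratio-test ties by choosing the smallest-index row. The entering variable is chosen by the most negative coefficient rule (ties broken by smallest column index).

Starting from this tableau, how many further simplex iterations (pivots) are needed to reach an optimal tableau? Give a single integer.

2

pivot: x1 in, s4 out → z = 84/13
pivot: s1 in, x2 out → z = 63/4
No improving column remains; optimal.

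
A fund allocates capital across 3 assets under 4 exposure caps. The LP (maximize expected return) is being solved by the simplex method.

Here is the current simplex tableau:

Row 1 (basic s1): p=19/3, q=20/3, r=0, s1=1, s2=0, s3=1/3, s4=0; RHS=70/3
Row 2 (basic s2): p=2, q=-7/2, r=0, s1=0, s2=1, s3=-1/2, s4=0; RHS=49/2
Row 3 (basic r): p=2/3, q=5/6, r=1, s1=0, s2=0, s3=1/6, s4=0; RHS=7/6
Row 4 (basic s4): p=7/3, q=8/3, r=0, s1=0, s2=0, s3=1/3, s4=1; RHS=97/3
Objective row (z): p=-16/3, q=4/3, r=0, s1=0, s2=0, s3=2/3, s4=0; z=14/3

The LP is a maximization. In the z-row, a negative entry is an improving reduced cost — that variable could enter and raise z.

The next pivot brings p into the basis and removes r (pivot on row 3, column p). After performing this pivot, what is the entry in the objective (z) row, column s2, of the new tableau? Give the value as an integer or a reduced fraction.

Pivot element is row 3, column p: 2/3.
Normalize row 3: new (row 3, s2) = 0/(2/3) = 0.
z-row ← z-row − (-16/3)·(new row 3): 0 − (-16/3)·0 = 0.

0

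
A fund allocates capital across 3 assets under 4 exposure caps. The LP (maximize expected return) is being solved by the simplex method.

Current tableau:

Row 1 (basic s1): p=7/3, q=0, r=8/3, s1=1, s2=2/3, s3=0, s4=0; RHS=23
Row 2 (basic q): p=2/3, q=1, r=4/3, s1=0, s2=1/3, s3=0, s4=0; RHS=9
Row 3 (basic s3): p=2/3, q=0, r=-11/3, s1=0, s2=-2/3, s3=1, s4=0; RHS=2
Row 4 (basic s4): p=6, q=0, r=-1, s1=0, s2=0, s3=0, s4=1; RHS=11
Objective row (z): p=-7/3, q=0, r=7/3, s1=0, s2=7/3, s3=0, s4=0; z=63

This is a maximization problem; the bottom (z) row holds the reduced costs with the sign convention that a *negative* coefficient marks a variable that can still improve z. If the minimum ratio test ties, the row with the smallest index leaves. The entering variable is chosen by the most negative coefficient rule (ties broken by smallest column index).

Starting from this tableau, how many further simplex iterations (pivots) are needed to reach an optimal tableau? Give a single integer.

pivot: p in, s4 out → z = 1211/18
No improving column remains; optimal.

1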